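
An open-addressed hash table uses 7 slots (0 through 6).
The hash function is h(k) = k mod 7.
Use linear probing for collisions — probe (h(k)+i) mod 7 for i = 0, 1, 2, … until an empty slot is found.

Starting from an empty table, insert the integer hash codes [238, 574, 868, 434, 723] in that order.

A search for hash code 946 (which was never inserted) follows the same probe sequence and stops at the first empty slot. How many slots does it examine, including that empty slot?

5

238 hashes to 0; slot 0 is free -> place at 0.
574 hashes to 0; 0 taken -> place at 1.
868 hashes to 0; 0,1 taken -> place at 2.
434 hashes to 0; 0,1,2 taken -> place at 3.
723 hashes to 2; 2,3 taken -> place at 4.
Table: [238, 574, 868, 434, 723, —, —]
Lookup 946: h=1, probe 1,2,3,4,5 → slot 5 empty, not found.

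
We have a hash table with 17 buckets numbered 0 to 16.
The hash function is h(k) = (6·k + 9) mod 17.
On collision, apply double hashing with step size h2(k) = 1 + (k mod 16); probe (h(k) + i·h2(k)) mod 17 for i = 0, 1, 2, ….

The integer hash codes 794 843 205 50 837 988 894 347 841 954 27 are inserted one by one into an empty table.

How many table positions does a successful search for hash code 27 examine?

Insert 794: h=13, slot 13 empty → index 13.
Insert 843: h=1, slot 1 empty → index 1.
Insert 205: h=15, slot 15 empty → index 15.
Insert 50: h=3, slot 3 empty → index 3.
Insert 837: h=16, slot 16 empty → index 16.
Insert 988: h=4, slot 4 empty → index 4.
Insert 894: h=1, h2=15, slots 1,16 occupied → index 14.
Insert 347: h=0, slot 0 empty → index 0.
Insert 841: h=6, slot 6 empty → index 6.
Insert 954: h=4, h2=11, slots 4,15 occupied → index 9.
Insert 27: h=1, h2=12, slots 1,13 occupied → index 8.
Table: [347, 843, ∅, 50, 988, ∅, 841, ∅, 27, 954, ∅, ∅, ∅, 794, 894, 205, 837]
Lookup 27: h=1, h2=12, probe 1,13,8 → found at 8.

3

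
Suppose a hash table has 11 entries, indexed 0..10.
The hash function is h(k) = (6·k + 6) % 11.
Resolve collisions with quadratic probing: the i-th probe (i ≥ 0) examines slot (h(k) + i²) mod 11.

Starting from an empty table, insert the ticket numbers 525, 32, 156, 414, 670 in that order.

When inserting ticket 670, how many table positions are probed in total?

Insert 525: h=10, slot 10 empty → index 10.
Insert 32: h=0, slot 0 empty → index 0.
Insert 156: h=7, slot 7 empty → index 7.
Insert 414: h=4, slot 4 empty → index 4.
Insert 670: h=0, slot 0 occupied → index 1.
Table: [32, 670, _, _, 414, _, _, 156, _, _, 525]

2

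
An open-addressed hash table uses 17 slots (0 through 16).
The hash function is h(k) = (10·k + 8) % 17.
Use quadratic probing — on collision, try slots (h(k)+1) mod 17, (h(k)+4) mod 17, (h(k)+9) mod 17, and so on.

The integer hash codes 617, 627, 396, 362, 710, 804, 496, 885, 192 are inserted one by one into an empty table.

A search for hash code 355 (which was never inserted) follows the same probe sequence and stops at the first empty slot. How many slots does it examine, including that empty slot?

617: h=7 => slot 7
627: h=5 => slot 5
396: h=7, probe 7,8 => slot 8
362: h=7, probe 7,8,11 => slot 11
710: h=2 => slot 2
804: h=7, probe 7,8,11,16 => slot 16
496: h=4 => slot 4
885: h=1 => slot 1
192: h=7, probe 7,8,11,16,6 => slot 6
Table: [∅, 885, 710, ∅, 496, 627, 192, 617, 396, ∅, ∅, 362, ∅, ∅, ∅, ∅, 804]
Lookup 355: h=5, probe 5,6,9 → slot 9 empty, not found.

3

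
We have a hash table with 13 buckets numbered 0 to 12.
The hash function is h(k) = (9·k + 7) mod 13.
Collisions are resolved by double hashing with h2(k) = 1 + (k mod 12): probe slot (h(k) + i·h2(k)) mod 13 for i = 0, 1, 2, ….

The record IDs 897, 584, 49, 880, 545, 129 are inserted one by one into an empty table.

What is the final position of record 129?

8

897: h=7 => slot 7
584: h=11 => slot 11
49: h=6 => slot 6
880: h=10 => slot 10
545: h=11, h2=6, probe 11,4 => slot 4
129: h=11, h2=10, probe 11,8 => slot 8
Table: [—, —, —, —, 545, —, 49, 897, 129, —, 880, 584, —]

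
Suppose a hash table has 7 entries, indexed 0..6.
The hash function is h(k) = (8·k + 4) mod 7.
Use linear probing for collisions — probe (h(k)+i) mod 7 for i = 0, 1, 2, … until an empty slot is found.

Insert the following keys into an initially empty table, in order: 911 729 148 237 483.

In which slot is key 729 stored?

6

911 hashes to 5; slot 5 is free => place at 5.
729 hashes to 5; 5 taken => place at 6.
148 hashes to 5; 5,6 taken => place at 0.
237 hashes to 3; slot 3 is free => place at 3.
483 hashes to 4; slot 4 is free => place at 4.
Table: [148, -, -, 237, 483, 911, 729]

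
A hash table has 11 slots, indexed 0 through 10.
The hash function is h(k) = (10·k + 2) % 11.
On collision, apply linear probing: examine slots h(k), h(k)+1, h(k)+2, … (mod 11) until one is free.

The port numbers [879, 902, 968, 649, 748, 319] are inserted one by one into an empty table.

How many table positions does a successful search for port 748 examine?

5

Insert 879: h=3, slot 3 empty -> index 3.
Insert 902: h=2, slot 2 empty -> index 2.
Insert 968: h=2, slots 2,3 occupied -> index 4.
Insert 649: h=2, slots 2,3,4 occupied -> index 5.
Insert 748: h=2, slots 2,3,4,5 occupied -> index 6.
Insert 319: h=2, slots 2,3,4,5,6 occupied -> index 7.
Table: [—, —, 902, 879, 968, 649, 748, 319, —, —, —]
Lookup 748: h=2, probe 2,3,4,5,6 → found at 6.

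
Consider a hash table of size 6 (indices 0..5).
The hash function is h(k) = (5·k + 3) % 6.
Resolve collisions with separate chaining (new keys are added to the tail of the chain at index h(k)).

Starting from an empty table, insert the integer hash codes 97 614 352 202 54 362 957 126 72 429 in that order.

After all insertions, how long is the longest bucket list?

97 → bucket 2
614 → bucket 1
352 → bucket 5
202 → bucket 5 (collision)
54 → bucket 3
362 → bucket 1 (collision)
957 → bucket 0
126 → bucket 3 (collision)
72 → bucket 3 (collision)
429 → bucket 0 (collision)
Final buckets:
0: 957 -> 429
1: 614 -> 362
2: 97
3: 54 -> 126 -> 72
4: .
5: 352 -> 202

3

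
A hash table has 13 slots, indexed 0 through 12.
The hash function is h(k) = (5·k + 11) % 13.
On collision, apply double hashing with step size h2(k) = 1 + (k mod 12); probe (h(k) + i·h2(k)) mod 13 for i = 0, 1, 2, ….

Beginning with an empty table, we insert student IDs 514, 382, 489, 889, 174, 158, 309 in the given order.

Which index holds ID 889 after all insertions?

1

Insert 514: h=7, slot 7 empty -> index 7.
Insert 382: h=10, slot 10 empty -> index 10.
Insert 489: h=12, slot 12 empty -> index 12.
Insert 889: h=10, h2=2, slots 10,12 occupied -> index 1.
Insert 174: h=10, h2=7, slot 10 occupied -> index 4.
Insert 158: h=8, slot 8 empty -> index 8.
Insert 309: h=9, slot 9 empty -> index 9.
Table: [_, 889, _, _, 174, _, _, 514, 158, 309, 382, _, 489]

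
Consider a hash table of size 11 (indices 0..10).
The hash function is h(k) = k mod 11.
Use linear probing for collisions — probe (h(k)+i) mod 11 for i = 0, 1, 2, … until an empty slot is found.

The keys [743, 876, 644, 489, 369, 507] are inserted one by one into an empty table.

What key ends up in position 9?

369

743: h=6 => slot 6
876: h=7 => slot 7
644: h=6, probe 6,7,8 => slot 8
489: h=5 => slot 5
369: h=6, probe 6,7,8,9 => slot 9
507: h=1 => slot 1
Table: [., 507, ., ., ., 489, 743, 876, 644, 369, .]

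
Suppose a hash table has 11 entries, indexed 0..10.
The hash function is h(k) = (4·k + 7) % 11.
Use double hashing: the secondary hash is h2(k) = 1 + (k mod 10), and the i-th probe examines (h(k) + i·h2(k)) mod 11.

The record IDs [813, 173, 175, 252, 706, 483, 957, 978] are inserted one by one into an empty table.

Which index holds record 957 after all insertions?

813 hashes to 3; slot 3 is free => place at 3.
173 hashes to 6; slot 6 is free => place at 6.
175 hashes to 3, h2=6; 3 taken => place at 9.
252 hashes to 3, h2=3; 3,6,9 taken => place at 1.
706 hashes to 4; slot 4 is free => place at 4.
483 hashes to 3, h2=4; 3 taken => place at 7.
957 hashes to 7, h2=8; 7,4,1,9,6,3 taken => place at 0.
978 hashes to 3, h2=9; 3,1 taken => place at 10.
Table: [957, 252, ∅, 813, 706, ∅, 173, 483, ∅, 175, 978]

0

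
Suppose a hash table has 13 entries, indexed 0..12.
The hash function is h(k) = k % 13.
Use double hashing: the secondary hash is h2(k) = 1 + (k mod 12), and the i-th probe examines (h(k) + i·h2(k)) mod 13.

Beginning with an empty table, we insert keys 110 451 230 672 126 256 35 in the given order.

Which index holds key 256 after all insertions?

110 hashes to 6; slot 6 is free → place at 6.
451 hashes to 9; slot 9 is free → place at 9.
230 hashes to 9, h2=3; 9 taken → place at 12.
672 hashes to 9, h2=1; 9 taken → place at 10.
126 hashes to 9, h2=7; 9 taken → place at 3.
256 hashes to 9, h2=5; 9 taken → place at 1.
35 hashes to 9, h2=12; 9 taken → place at 8.
Table: [_, 256, _, 126, _, _, 110, _, 35, 451, 672, _, 230]

1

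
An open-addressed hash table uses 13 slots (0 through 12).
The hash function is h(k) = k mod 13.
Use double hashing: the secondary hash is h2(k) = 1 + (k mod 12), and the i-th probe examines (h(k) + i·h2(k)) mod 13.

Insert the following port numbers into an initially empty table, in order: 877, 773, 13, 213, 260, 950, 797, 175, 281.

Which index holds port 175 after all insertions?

877: h=6 -> slot 6
773: h=6, h2=6, probe 6,12 -> slot 12
13: h=0 -> slot 0
213: h=5 -> slot 5
260: h=0, h2=9, probe 0,9 -> slot 9
950: h=1 -> slot 1
797: h=4 -> slot 4
175: h=6, h2=8, probe 6,1,9,4,12,7 -> slot 7
281: h=8 -> slot 8
Table: [13, 950, ∅, ∅, 797, 213, 877, 175, 281, 260, ∅, ∅, 773]

7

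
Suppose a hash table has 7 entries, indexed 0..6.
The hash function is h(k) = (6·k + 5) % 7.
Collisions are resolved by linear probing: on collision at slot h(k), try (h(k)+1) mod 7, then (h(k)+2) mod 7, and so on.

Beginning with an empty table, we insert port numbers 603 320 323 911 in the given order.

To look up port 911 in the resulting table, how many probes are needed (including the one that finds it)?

3

Insert 603: h=4, slot 4 empty → index 4.
Insert 320: h=0, slot 0 empty → index 0.
Insert 323: h=4, slot 4 occupied → index 5.
Insert 911: h=4, slots 4,5 occupied → index 6.
Table: [320, ., ., ., 603, 323, 911]
Lookup 911: h=4, probe 4,5,6 → found at 6.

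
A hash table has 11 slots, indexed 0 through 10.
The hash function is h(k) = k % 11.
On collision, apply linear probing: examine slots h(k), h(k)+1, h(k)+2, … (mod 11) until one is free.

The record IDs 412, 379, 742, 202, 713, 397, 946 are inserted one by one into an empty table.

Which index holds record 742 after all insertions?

412 hashes to 5; slot 5 is free => place at 5.
379 hashes to 5; 5 taken => place at 6.
742 hashes to 5; 5,6 taken => place at 7.
202 hashes to 4; slot 4 is free => place at 4.
713 hashes to 9; slot 9 is free => place at 9.
397 hashes to 1; slot 1 is free => place at 1.
946 hashes to 0; slot 0 is free => place at 0.
Table: [946, 397, _, _, 202, 412, 379, 742, _, 713, _]

7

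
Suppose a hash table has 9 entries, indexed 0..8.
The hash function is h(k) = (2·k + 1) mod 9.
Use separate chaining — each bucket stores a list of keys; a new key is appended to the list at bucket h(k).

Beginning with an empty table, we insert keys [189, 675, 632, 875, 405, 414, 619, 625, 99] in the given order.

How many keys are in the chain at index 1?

5

189 → bucket 1
675 → bucket 1 (collision)
632 → bucket 5
875 → bucket 5 (collision)
405 → bucket 1 (collision)
414 → bucket 1 (collision)
619 → bucket 6
625 → bucket 0
99 → bucket 1 (collision)
Final buckets:
0: 625
1: 189 -> 675 -> 405 -> 414 -> 99
2: —
3: —
4: —
5: 632 -> 875
6: 619
7: —
8: —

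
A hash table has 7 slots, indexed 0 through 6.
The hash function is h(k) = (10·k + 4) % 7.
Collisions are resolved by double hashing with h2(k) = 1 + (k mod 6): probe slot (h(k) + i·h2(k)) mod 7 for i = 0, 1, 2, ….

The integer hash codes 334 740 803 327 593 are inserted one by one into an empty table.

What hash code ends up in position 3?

334: h=5 => slot 5
740: h=5, h2=3, probe 5,1 => slot 1
803: h=5, h2=6, probe 5,4 => slot 4
327: h=5, h2=4, probe 5,2 => slot 2
593: h=5, h2=6, probe 5,4,3 => slot 3
Table: [-, 740, 327, 593, 803, 334, -]

593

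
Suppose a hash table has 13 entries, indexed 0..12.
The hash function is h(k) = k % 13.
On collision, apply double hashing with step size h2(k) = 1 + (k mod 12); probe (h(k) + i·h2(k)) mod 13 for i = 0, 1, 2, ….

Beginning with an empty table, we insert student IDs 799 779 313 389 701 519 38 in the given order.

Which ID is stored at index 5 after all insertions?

Insert 799: h=6, slot 6 empty → index 6.
Insert 779: h=12, slot 12 empty → index 12.
Insert 313: h=1, slot 1 empty → index 1.
Insert 389: h=12, h2=6, slot 12 occupied → index 5.
Insert 701: h=12, h2=6, slots 12,5 occupied → index 11.
Insert 519: h=12, h2=4, slot 12 occupied → index 3.
Insert 38: h=12, h2=3, slot 12 occupied → index 2.
Table: [—, 313, 38, 519, —, 389, 799, —, —, —, —, 701, 779]

389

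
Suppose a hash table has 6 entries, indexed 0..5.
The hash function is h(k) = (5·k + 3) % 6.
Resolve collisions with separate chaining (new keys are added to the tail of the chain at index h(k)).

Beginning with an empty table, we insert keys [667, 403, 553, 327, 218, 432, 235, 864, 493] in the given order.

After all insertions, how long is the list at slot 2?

667 → bucket 2
403 → bucket 2 (collision)
553 → bucket 2 (collision)
327 → bucket 0
218 → bucket 1
432 → bucket 3
235 → bucket 2 (collision)
864 → bucket 3 (collision)
493 → bucket 2 (collision)
Final buckets:
0: 327
1: 218
2: 667 -> 403 -> 553 -> 235 -> 493
3: 432 -> 864
4: —
5: —

5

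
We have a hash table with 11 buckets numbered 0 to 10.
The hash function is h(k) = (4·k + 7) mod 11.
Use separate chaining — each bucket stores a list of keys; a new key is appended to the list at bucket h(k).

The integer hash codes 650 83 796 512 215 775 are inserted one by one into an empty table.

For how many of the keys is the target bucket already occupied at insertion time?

2

Insert 650: h=0, bucket 0 empty -> new chain.
Insert 83: h=9, bucket 9 empty -> new chain.
Insert 796: h=1, bucket 1 empty -> new chain.
Insert 512: h=9, bucket 9 nonempty -> append to chain.
Insert 215: h=9, bucket 9 nonempty -> append to chain.
Insert 775: h=5, bucket 5 empty -> new chain.
Final buckets:
0: 650
1: 796
2: _
3: _
4: _
5: 775
6: _
7: _
8: _
9: 83 -> 512 -> 215
10: _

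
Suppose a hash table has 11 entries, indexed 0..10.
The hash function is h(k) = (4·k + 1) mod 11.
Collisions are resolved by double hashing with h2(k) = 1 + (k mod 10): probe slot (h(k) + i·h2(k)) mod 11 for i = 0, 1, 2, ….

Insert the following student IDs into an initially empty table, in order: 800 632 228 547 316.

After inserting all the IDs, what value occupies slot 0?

800

Insert 800: h=0, slot 0 empty => index 0.
Insert 632: h=10, slot 10 empty => index 10.
Insert 228: h=0, h2=9, slot 0 occupied => index 9.
Insert 547: h=0, h2=8, slot 0 occupied => index 8.
Insert 316: h=0, h2=7, slot 0 occupied => index 7.
Table: [800, ., ., ., ., ., ., 316, 547, 228, 632]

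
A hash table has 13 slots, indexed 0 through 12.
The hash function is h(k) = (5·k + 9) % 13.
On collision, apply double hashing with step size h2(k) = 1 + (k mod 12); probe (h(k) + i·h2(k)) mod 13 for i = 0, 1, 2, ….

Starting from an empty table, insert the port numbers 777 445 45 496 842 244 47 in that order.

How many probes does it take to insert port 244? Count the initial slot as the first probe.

2

Insert 777: h=7, slot 7 empty => index 7.
Insert 445: h=11, slot 11 empty => index 11.
Insert 45: h=0, slot 0 empty => index 0.
Insert 496: h=6, slot 6 empty => index 6.
Insert 842: h=7, h2=3, slot 7 occupied => index 10.
Insert 244: h=7, h2=5, slot 7 occupied => index 12.
Insert 47: h=10, h2=12, slot 10 occupied => index 9.
Table: [45, _, _, _, _, _, 496, 777, _, 47, 842, 445, 244]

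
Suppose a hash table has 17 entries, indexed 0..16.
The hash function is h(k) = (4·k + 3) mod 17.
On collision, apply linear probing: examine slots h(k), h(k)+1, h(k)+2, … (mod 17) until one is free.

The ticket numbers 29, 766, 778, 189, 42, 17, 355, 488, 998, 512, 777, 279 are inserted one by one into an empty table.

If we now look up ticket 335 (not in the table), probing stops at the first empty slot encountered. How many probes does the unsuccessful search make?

9

29 hashes to 0; slot 0 is free → place at 0.
766 hashes to 7; slot 7 is free → place at 7.
778 hashes to 4; slot 4 is free → place at 4.
189 hashes to 11; slot 11 is free → place at 11.
42 hashes to 1; slot 1 is free → place at 1.
17 hashes to 3; slot 3 is free → place at 3.
355 hashes to 12; slot 12 is free → place at 12.
488 hashes to 0; 0,1 taken → place at 2.
998 hashes to 0; 0,1,2,3,4 taken → place at 5.
512 hashes to 11; 11,12 taken → place at 13.
777 hashes to 0; 0,1,2,3,4,5 taken → place at 6.
279 hashes to 14; slot 14 is free → place at 14.
Table: [29, 42, 488, 17, 778, 998, 777, 766, ∅, ∅, ∅, 189, 355, 512, 279, ∅, ∅]
Lookup 335: h=0, probe 0,1,2,3,4,5,6,7,8 → slot 8 empty, not found.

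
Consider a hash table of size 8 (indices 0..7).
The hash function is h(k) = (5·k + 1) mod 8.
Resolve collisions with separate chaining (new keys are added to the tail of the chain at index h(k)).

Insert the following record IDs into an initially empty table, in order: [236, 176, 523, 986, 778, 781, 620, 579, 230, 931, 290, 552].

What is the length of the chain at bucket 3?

3

236 → bucket 5
176 → bucket 1
523 → bucket 0
986 → bucket 3
778 → bucket 3 (collision)
781 → bucket 2
620 → bucket 5 (collision)
579 → bucket 0 (collision)
230 → bucket 7
931 → bucket 0 (collision)
290 → bucket 3 (collision)
552 → bucket 1 (collision)
Final buckets:
0: 523 -> 579 -> 931
1: 176 -> 552
2: 781
3: 986 -> 778 -> 290
4: ∅
5: 236 -> 620
6: ∅
7: 230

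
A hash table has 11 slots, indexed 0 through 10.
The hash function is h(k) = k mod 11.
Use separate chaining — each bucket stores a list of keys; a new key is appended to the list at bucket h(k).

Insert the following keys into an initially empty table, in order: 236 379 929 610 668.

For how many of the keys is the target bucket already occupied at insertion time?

3

236 → bucket 5
379 → bucket 5 (collision)
929 → bucket 5 (collision)
610 → bucket 5 (collision)
668 → bucket 8
Final buckets:
0: _
1: _
2: _
3: _
4: _
5: 236 -> 379 -> 929 -> 610
6: _
7: _
8: 668
9: _
10: _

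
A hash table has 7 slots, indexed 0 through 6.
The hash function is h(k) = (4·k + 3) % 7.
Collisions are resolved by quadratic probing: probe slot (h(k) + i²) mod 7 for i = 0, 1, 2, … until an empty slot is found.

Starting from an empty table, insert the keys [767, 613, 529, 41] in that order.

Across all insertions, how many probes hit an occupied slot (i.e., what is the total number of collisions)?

4

Insert 767: h=5, slot 5 empty -> index 5.
Insert 613: h=5, slot 5 occupied -> index 6.
Insert 529: h=5, slots 5,6 occupied -> index 2.
Insert 41: h=6, slot 6 occupied -> index 0.
Table: [41, ∅, 529, ∅, ∅, 767, 613]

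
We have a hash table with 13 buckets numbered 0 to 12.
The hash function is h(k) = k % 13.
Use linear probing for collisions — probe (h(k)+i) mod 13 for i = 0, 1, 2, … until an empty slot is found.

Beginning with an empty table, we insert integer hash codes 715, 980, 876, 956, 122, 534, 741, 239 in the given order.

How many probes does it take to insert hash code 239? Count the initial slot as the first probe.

5

715 hashes to 0; slot 0 is free -> place at 0.
980 hashes to 5; slot 5 is free -> place at 5.
876 hashes to 5; 5 taken -> place at 6.
956 hashes to 7; slot 7 is free -> place at 7.
122 hashes to 5; 5,6,7 taken -> place at 8.
534 hashes to 1; slot 1 is free -> place at 1.
741 hashes to 0; 0,1 taken -> place at 2.
239 hashes to 5; 5,6,7,8 taken -> place at 9.
Table: [715, 534, 741, ∅, ∅, 980, 876, 956, 122, 239, ∅, ∅, ∅]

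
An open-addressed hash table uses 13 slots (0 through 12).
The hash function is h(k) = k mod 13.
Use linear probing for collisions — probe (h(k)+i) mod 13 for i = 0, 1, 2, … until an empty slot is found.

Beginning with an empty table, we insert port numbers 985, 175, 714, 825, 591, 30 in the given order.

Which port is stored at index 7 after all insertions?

825

Insert 985: h=10, slot 10 empty -> index 10.
Insert 175: h=6, slot 6 empty -> index 6.
Insert 714: h=12, slot 12 empty -> index 12.
Insert 825: h=6, slot 6 occupied -> index 7.
Insert 591: h=6, slots 6,7 occupied -> index 8.
Insert 30: h=4, slot 4 empty -> index 4.
Table: [_, _, _, _, 30, _, 175, 825, 591, _, 985, _, 714]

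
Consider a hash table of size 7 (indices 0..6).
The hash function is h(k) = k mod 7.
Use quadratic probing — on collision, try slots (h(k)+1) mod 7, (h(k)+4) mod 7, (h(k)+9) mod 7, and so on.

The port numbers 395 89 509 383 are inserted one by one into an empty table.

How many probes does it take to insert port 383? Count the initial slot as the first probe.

3

395 hashes to 3; slot 3 is free → place at 3.
89 hashes to 5; slot 5 is free → place at 5.
509 hashes to 5; 5 taken → place at 6.
383 hashes to 5; 5,6 taken → place at 2.
Table: [∅, ∅, 383, 395, ∅, 89, 509]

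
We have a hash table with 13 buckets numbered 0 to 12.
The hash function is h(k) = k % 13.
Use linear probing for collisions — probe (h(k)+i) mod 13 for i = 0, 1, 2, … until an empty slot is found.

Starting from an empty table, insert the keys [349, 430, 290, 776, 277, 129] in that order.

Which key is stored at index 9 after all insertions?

776

Insert 349: h=11, slot 11 empty -> index 11.
Insert 430: h=1, slot 1 empty -> index 1.
Insert 290: h=4, slot 4 empty -> index 4.
Insert 776: h=9, slot 9 empty -> index 9.
Insert 277: h=4, slot 4 occupied -> index 5.
Insert 129: h=12, slot 12 empty -> index 12.
Table: [-, 430, -, -, 290, 277, -, -, -, 776, -, 349, 129]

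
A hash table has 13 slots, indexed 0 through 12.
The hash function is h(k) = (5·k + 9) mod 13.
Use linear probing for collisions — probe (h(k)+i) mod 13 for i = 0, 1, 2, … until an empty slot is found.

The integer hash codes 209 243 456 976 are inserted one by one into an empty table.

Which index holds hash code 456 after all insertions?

Insert 209: h=1, slot 1 empty -> index 1.
Insert 243: h=2, slot 2 empty -> index 2.
Insert 456: h=1, slots 1,2 occupied -> index 3.
Insert 976: h=1, slots 1,2,3 occupied -> index 4.
Table: [∅, 209, 243, 456, 976, ∅, ∅, ∅, ∅, ∅, ∅, ∅, ∅]

3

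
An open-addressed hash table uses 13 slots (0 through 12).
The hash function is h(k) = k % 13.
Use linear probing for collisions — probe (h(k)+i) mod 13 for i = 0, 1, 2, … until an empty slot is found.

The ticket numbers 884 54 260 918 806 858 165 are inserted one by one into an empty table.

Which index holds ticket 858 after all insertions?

4

884 hashes to 0; slot 0 is free → place at 0.
54 hashes to 2; slot 2 is free → place at 2.
260 hashes to 0; 0 taken → place at 1.
918 hashes to 8; slot 8 is free → place at 8.
806 hashes to 0; 0,1,2 taken → place at 3.
858 hashes to 0; 0,1,2,3 taken → place at 4.
165 hashes to 9; slot 9 is free → place at 9.
Table: [884, 260, 54, 806, 858, ∅, ∅, ∅, 918, 165, ∅, ∅, ∅]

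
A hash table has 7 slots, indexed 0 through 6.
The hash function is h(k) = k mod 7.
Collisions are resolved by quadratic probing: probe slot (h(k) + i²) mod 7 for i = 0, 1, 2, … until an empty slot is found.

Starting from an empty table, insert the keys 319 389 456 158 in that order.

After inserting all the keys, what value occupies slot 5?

389

319 hashes to 4; slot 4 is free => place at 4.
389 hashes to 4; 4 taken => place at 5.
456 hashes to 1; slot 1 is free => place at 1.
158 hashes to 4; 4,5,1 taken => place at 6.
Table: [-, 456, -, -, 319, 389, 158]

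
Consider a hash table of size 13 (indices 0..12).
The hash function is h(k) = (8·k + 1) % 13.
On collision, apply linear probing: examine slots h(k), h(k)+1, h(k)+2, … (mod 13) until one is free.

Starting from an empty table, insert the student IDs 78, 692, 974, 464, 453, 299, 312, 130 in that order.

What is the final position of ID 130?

78 hashes to 1; slot 1 is free -> place at 1.
692 hashes to 12; slot 12 is free -> place at 12.
974 hashes to 6; slot 6 is free -> place at 6.
464 hashes to 8; slot 8 is free -> place at 8.
453 hashes to 11; slot 11 is free -> place at 11.
299 hashes to 1; 1 taken -> place at 2.
312 hashes to 1; 1,2 taken -> place at 3.
130 hashes to 1; 1,2,3 taken -> place at 4.
Table: [∅, 78, 299, 312, 130, ∅, 974, ∅, 464, ∅, ∅, 453, 692]

4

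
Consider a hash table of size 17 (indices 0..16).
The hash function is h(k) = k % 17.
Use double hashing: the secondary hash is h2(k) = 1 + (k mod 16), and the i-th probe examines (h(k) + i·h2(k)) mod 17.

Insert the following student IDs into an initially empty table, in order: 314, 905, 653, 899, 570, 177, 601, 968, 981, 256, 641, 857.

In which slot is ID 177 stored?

Insert 314: h=8, slot 8 empty → index 8.
Insert 905: h=4, slot 4 empty → index 4.
Insert 653: h=7, slot 7 empty → index 7.
Insert 899: h=15, slot 15 empty → index 15.
Insert 570: h=9, slot 9 empty → index 9.
Insert 177: h=7, h2=2, slots 7,9 occupied → index 11.
Insert 601: h=6, slot 6 empty → index 6.
Insert 968: h=16, slot 16 empty → index 16.
Insert 981: h=12, slot 12 empty → index 12.
Insert 256: h=1, slot 1 empty → index 1.
Insert 641: h=12, h2=2, slot 12 occupied → index 14.
Insert 857: h=7, h2=10, slot 7 occupied → index 0.
Table: [857, 256, ∅, ∅, 905, ∅, 601, 653, 314, 570, ∅, 177, 981, ∅, 641, 899, 968]

11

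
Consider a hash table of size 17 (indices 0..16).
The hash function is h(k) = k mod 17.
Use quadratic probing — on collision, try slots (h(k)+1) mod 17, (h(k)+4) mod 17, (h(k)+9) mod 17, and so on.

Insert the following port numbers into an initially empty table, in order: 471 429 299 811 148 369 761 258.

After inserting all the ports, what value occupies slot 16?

471 hashes to 12; slot 12 is free → place at 12.
429 hashes to 4; slot 4 is free → place at 4.
299 hashes to 10; slot 10 is free → place at 10.
811 hashes to 12; 12 taken → place at 13.
148 hashes to 12; 12,13 taken → place at 16.
369 hashes to 12; 12,13,16,4 taken → place at 11.
761 hashes to 13; 13 taken → place at 14.
258 hashes to 3; slot 3 is free → place at 3.
Table: [∅, ∅, ∅, 258, 429, ∅, ∅, ∅, ∅, ∅, 299, 369, 471, 811, 761, ∅, 148]

148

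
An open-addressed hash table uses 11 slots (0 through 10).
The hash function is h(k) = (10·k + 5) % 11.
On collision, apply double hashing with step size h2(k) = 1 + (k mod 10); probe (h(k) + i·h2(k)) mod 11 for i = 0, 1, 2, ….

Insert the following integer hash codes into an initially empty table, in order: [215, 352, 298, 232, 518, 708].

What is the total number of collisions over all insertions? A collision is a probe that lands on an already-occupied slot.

215 hashes to 10; slot 10 is free -> place at 10.
352 hashes to 5; slot 5 is free -> place at 5.
298 hashes to 4; slot 4 is free -> place at 4.
232 hashes to 4, h2=3; 4 taken -> place at 7.
518 hashes to 4, h2=9; 4 taken -> place at 2.
708 hashes to 1; slot 1 is free -> place at 1.
Table: [., 708, 518, ., 298, 352, ., 232, ., ., 215]

2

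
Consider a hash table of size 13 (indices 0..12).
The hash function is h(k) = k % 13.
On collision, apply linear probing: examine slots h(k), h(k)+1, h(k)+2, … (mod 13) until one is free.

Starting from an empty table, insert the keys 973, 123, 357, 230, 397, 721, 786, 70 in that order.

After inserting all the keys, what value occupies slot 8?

973 hashes to 11; slot 11 is free -> place at 11.
123 hashes to 6; slot 6 is free -> place at 6.
357 hashes to 6; 6 taken -> place at 7.
230 hashes to 9; slot 9 is free -> place at 9.
397 hashes to 7; 7 taken -> place at 8.
721 hashes to 6; 6,7,8,9 taken -> place at 10.
786 hashes to 6; 6,7,8,9,10,11 taken -> place at 12.
70 hashes to 5; slot 5 is free -> place at 5.
Table: [-, -, -, -, -, 70, 123, 357, 397, 230, 721, 973, 786]

397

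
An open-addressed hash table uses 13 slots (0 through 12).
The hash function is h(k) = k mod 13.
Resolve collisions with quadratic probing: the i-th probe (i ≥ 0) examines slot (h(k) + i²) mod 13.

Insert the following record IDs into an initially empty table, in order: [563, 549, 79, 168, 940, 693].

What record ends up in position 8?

Insert 563: h=4, slot 4 empty → index 4.
Insert 549: h=3, slot 3 empty → index 3.
Insert 79: h=1, slot 1 empty → index 1.
Insert 168: h=12, slot 12 empty → index 12.
Insert 940: h=4, slot 4 occupied → index 5.
Insert 693: h=4, slots 4,5 occupied → index 8.
Table: [—, 79, —, 549, 563, 940, —, —, 693, —, —, —, 168]

693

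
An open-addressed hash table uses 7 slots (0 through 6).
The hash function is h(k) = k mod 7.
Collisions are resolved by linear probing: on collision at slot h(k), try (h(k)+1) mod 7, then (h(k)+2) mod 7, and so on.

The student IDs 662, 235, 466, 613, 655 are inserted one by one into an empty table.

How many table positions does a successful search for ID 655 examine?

662: h=4 → slot 4
235: h=4, probe 4,5 → slot 5
466: h=4, probe 4,5,6 → slot 6
613: h=4, probe 4,5,6,0 → slot 0
655: h=4, probe 4,5,6,0,1 → slot 1
Table: [613, 655, -, -, 662, 235, 466]
Lookup 655: h=4, probe 4,5,6,0,1 → found at 1.

5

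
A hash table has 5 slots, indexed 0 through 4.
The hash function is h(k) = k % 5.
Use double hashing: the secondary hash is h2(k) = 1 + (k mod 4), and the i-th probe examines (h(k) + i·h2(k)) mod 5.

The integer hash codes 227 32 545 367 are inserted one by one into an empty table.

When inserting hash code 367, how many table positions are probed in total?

227: h=2 → slot 2
32: h=2, h2=1, probe 2,3 → slot 3
545: h=0 → slot 0
367: h=2, h2=4, probe 2,1 → slot 1
Table: [545, 367, 227, 32, .]

2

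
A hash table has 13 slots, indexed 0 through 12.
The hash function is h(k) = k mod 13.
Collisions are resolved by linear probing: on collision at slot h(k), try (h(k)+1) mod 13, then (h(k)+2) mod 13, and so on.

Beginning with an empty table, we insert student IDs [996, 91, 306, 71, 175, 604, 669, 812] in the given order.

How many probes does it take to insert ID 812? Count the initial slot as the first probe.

996: h=8 -> slot 8
91: h=0 -> slot 0
306: h=7 -> slot 7
71: h=6 -> slot 6
175: h=6, probe 6,7,8,9 -> slot 9
604: h=6, probe 6,7,8,9,10 -> slot 10
669: h=6, probe 6,7,8,9,10,11 -> slot 11
812: h=6, probe 6,7,8,9,10,11,12 -> slot 12
Table: [91, _, _, _, _, _, 71, 306, 996, 175, 604, 669, 812]

7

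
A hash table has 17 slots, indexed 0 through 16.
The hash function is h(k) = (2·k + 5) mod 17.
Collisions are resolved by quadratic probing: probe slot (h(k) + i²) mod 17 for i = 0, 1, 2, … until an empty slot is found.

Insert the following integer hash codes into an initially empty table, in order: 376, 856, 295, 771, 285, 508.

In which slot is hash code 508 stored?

2

376: h=9 => slot 9
856: h=0 => slot 0
295: h=0, probe 0,1 => slot 1
771: h=0, probe 0,1,4 => slot 4
285: h=14 => slot 14
508: h=1, probe 1,2 => slot 2
Table: [856, 295, 508, ∅, 771, ∅, ∅, ∅, ∅, 376, ∅, ∅, ∅, ∅, 285, ∅, ∅]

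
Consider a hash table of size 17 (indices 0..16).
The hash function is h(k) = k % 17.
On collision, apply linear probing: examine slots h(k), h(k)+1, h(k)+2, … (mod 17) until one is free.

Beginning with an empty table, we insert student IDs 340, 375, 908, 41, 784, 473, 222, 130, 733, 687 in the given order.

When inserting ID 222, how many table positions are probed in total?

3

340 hashes to 0; slot 0 is free => place at 0.
375 hashes to 1; slot 1 is free => place at 1.
908 hashes to 7; slot 7 is free => place at 7.
41 hashes to 7; 7 taken => place at 8.
784 hashes to 2; slot 2 is free => place at 2.
473 hashes to 14; slot 14 is free => place at 14.
222 hashes to 1; 1,2 taken => place at 3.
130 hashes to 11; slot 11 is free => place at 11.
733 hashes to 2; 2,3 taken => place at 4.
687 hashes to 7; 7,8 taken => place at 9.
Table: [340, 375, 784, 222, 733, _, _, 908, 41, 687, _, 130, _, _, 473, _, _]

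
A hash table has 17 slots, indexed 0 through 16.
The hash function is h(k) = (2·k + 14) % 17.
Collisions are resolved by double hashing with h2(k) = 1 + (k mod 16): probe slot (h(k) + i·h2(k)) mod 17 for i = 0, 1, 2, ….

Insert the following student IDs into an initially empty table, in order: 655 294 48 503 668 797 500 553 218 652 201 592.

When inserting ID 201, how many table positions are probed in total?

655: h=15 → slot 15
294: h=7 → slot 7
48: h=8 → slot 8
503: h=0 → slot 0
668: h=7, h2=13, probe 7,3 → slot 3
797: h=10 → slot 10
500: h=11 → slot 11
553: h=15, h2=10, probe 15,8,1 → slot 1
218: h=8, h2=11, probe 8,2 → slot 2
652: h=9 → slot 9
201: h=8, h2=10, probe 8,1,11,4 → slot 4
592: h=8, h2=1, probe 8,9,10,11,12 → slot 12
Table: [503, 553, 218, 668, 201, _, _, 294, 48, 652, 797, 500, 592, _, _, 655, _]

4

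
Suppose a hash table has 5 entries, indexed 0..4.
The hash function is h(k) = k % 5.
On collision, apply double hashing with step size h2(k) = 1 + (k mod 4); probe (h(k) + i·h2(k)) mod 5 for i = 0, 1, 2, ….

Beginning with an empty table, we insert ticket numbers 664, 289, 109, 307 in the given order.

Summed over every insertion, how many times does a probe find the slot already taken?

664: h=4 => slot 4
289: h=4, h2=2, probe 4,1 => slot 1
109: h=4, h2=2, probe 4,1,3 => slot 3
307: h=2 => slot 2
Table: [—, 289, 307, 109, 664]

3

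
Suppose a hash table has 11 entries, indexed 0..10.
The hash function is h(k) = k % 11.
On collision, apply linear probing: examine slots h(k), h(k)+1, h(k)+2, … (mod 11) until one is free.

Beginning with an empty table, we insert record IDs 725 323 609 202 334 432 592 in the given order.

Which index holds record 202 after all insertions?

6

725 hashes to 10; slot 10 is free → place at 10.
323 hashes to 4; slot 4 is free → place at 4.
609 hashes to 4; 4 taken → place at 5.
202 hashes to 4; 4,5 taken → place at 6.
334 hashes to 4; 4,5,6 taken → place at 7.
432 hashes to 3; slot 3 is free → place at 3.
592 hashes to 9; slot 9 is free → place at 9.
Table: [-, -, -, 432, 323, 609, 202, 334, -, 592, 725]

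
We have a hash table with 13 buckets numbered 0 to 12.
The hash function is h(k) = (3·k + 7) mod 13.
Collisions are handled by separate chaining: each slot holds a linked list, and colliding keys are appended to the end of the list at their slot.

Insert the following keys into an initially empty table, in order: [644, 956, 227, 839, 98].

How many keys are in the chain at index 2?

644 -> bucket 2
956 -> bucket 2 (collision)
227 -> bucket 12
839 -> bucket 2 (collision)
98 -> bucket 2 (collision)
Final buckets:
0: .
1: .
2: 644 -> 956 -> 839 -> 98
3: .
4: .
5: .
6: .
7: .
8: .
9: .
10: .
11: .
12: 227

4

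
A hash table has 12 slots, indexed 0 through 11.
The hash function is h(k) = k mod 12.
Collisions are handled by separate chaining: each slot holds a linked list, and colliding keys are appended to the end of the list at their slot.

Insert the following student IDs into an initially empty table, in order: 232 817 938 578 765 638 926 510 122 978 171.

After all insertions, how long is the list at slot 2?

Insert 232: h=4, bucket 4 empty -> new chain.
Insert 817: h=1, bucket 1 empty -> new chain.
Insert 938: h=2, bucket 2 empty -> new chain.
Insert 578: h=2, bucket 2 nonempty -> append to chain.
Insert 765: h=9, bucket 9 empty -> new chain.
Insert 638: h=2, bucket 2 nonempty -> append to chain.
Insert 926: h=2, bucket 2 nonempty -> append to chain.
Insert 510: h=6, bucket 6 empty -> new chain.
Insert 122: h=2, bucket 2 nonempty -> append to chain.
Insert 978: h=6, bucket 6 nonempty -> append to chain.
Insert 171: h=3, bucket 3 empty -> new chain.
Final buckets:
0: —
1: 817
2: 938 -> 578 -> 638 -> 926 -> 122
3: 171
4: 232
5: —
6: 510 -> 978
7: —
8: —
9: 765
10: —
11: —

5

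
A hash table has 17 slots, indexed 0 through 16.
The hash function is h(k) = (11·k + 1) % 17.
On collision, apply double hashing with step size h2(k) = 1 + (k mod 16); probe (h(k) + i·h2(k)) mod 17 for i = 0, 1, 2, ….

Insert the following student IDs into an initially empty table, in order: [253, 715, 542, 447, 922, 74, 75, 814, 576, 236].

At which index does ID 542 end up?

253 hashes to 13; slot 13 is free => place at 13.
715 hashes to 12; slot 12 is free => place at 12.
542 hashes to 13, h2=15; 13 taken => place at 11.
447 hashes to 5; slot 5 is free => place at 5.
922 hashes to 11, h2=11; 11,5 taken => place at 16.
74 hashes to 16, h2=11; 16 taken => place at 10.
75 hashes to 10, h2=12; 10,5 taken => place at 0.
814 hashes to 13, h2=15; 13,11 taken => place at 9.
576 hashes to 13, h2=1; 13 taken => place at 14.
236 hashes to 13, h2=13; 13,9,5 taken => place at 1.
Table: [75, 236, —, —, —, 447, —, —, —, 814, 74, 542, 715, 253, 576, —, 922]

11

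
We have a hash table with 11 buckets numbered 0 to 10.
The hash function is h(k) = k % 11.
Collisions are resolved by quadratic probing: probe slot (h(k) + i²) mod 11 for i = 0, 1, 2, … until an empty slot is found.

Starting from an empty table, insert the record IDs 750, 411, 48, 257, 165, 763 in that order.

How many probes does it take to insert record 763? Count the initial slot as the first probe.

750: h=2 => slot 2
411: h=4 => slot 4
48: h=4, probe 4,5 => slot 5
257: h=4, probe 4,5,8 => slot 8
165: h=0 => slot 0
763: h=4, probe 4,5,8,2,9 => slot 9
Table: [165, _, 750, _, 411, 48, _, _, 257, 763, _]

5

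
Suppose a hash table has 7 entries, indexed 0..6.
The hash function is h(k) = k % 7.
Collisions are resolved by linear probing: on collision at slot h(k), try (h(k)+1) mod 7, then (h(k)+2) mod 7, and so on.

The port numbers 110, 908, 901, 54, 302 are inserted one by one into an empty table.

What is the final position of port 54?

Insert 110: h=5, slot 5 empty -> index 5.
Insert 908: h=5, slot 5 occupied -> index 6.
Insert 901: h=5, slots 5,6 occupied -> index 0.
Insert 54: h=5, slots 5,6,0 occupied -> index 1.
Insert 302: h=1, slot 1 occupied -> index 2.
Table: [901, 54, 302, ∅, ∅, 110, 908]

1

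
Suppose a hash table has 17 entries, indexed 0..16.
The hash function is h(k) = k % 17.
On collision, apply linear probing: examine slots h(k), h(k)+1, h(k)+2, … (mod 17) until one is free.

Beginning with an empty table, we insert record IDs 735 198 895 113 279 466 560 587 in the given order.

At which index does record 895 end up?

12

735: h=4 => slot 4
198: h=11 => slot 11
895: h=11, probe 11,12 => slot 12
113: h=11, probe 11,12,13 => slot 13
279: h=7 => slot 7
466: h=7, probe 7,8 => slot 8
560: h=16 => slot 16
587: h=9 => slot 9
Table: [—, —, —, —, 735, —, —, 279, 466, 587, —, 198, 895, 113, —, —, 560]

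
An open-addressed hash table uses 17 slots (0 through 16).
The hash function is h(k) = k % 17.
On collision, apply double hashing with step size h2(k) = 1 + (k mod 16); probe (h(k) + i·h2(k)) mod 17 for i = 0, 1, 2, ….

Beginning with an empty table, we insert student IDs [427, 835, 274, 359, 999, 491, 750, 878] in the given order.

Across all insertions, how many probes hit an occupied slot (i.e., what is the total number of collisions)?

427: h=2 => slot 2
835: h=2, h2=4, probe 2,6 => slot 6
274: h=2, h2=3, probe 2,5 => slot 5
359: h=2, h2=8, probe 2,10 => slot 10
999: h=13 => slot 13
491: h=15 => slot 15
750: h=2, h2=15, probe 2,0 => slot 0
878: h=11 => slot 11
Table: [750, ∅, 427, ∅, ∅, 274, 835, ∅, ∅, ∅, 359, 878, ∅, 999, ∅, 491, ∅]

4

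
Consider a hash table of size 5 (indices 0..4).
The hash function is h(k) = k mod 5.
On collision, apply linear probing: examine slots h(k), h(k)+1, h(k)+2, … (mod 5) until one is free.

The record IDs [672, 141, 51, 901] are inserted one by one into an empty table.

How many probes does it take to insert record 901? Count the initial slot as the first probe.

Insert 672: h=2, slot 2 empty => index 2.
Insert 141: h=1, slot 1 empty => index 1.
Insert 51: h=1, slots 1,2 occupied => index 3.
Insert 901: h=1, slots 1,2,3 occupied => index 4.
Table: [., 141, 672, 51, 901]

4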